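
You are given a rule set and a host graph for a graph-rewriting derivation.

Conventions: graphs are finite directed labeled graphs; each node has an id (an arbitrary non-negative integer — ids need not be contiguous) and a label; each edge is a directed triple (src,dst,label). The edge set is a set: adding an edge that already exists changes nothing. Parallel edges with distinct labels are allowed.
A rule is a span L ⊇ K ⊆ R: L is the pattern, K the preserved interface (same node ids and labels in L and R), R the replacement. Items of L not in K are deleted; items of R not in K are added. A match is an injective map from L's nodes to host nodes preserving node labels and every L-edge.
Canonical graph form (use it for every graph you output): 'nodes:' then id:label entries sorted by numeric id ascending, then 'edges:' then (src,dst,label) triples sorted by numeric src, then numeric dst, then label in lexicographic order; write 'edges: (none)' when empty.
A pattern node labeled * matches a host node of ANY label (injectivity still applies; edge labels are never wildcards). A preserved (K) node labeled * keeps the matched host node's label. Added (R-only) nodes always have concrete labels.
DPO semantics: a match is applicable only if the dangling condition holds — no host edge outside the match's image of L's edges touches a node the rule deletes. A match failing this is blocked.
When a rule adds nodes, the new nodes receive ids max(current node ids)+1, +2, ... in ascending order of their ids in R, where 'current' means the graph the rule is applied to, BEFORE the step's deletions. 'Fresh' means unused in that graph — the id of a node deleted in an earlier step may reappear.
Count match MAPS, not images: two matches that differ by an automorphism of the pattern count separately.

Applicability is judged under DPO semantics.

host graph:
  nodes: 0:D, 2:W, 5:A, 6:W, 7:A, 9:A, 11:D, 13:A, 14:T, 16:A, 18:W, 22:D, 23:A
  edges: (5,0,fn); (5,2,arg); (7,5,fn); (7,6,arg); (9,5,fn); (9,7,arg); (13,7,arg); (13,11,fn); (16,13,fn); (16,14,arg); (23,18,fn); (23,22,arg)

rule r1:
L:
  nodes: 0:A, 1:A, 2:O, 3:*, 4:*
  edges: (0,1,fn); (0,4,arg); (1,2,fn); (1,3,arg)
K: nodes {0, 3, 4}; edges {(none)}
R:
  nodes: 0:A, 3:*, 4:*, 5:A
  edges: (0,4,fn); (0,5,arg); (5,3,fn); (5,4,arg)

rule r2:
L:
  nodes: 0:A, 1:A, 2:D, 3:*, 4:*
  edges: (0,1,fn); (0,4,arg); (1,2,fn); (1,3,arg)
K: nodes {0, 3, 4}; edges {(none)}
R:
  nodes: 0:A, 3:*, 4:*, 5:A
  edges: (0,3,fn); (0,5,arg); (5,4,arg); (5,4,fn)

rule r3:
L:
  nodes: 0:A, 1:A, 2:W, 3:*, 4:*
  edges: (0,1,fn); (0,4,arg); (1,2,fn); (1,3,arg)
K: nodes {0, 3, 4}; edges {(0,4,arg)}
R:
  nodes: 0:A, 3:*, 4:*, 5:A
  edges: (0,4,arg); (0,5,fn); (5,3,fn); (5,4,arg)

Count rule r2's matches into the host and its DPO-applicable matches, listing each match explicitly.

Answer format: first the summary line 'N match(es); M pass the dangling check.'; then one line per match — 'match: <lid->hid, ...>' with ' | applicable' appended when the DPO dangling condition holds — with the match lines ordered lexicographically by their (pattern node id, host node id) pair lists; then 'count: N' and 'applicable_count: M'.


3 match(es); 1 pass the dangling check.
match: 0->7, 1->5, 2->0, 3->2, 4->6
match: 0->9, 1->5, 2->0, 3->2, 4->7
match: 0->16, 1->13, 2->11, 3->7, 4->14 | applicable
count: 3
applicable_count: 1


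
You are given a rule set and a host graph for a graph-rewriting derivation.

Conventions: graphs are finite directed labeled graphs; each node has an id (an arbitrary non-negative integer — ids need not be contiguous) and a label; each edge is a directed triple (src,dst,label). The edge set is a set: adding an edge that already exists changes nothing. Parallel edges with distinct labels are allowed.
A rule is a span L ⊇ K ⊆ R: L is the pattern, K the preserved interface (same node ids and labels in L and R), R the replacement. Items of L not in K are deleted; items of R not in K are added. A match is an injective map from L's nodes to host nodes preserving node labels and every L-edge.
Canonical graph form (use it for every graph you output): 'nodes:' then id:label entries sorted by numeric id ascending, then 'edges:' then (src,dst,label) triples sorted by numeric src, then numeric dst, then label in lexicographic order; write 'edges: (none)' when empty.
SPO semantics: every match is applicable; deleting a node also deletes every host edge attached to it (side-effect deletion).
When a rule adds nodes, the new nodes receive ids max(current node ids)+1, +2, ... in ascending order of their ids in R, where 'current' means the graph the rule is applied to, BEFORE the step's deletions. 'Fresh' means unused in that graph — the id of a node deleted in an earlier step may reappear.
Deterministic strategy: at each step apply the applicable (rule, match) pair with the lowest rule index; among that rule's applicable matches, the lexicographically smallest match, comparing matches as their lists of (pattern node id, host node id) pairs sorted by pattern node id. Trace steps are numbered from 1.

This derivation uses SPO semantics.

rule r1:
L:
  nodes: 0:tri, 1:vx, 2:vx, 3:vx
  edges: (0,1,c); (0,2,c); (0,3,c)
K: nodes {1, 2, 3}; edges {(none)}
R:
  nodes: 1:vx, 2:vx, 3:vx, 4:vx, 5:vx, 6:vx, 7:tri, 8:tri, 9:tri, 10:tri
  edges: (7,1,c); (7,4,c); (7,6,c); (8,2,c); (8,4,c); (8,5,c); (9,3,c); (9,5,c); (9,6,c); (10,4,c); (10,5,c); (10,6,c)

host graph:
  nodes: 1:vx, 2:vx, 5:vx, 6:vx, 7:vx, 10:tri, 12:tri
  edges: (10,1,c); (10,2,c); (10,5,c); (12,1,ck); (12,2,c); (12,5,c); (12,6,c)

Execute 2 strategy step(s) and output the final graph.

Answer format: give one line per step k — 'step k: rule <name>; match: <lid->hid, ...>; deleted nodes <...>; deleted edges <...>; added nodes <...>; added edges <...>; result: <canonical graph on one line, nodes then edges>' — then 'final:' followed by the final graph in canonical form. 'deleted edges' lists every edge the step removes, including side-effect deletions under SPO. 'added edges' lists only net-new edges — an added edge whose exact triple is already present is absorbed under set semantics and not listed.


step 1: rule r1; match: 0->10, 1->1, 2->2, 3->5; deleted nodes 10; deleted edges (10,1,c); (10,2,c); (10,5,c); added nodes 13, 14, 15, 16, 17, 18, 19; added edges (16,1,c); (16,13,c); (16,15,c); (17,2,c); (17,13,c); (17,14,c); (18,5,c); (18,14,c); (18,15,c); (19,13,c); (19,14,c); (19,15,c); result: nodes: 1:vx, 2:vx, 5:vx, 6:vx, 7:vx, 12:tri, 13:vx, 14:vx, 15:vx, 16:tri, 17:tri, 18:tri, 19:tri edges: (12,1,ck); (12,2,c); (12,5,c); (12,6,c); (16,1,c); (16,13,c); (16,15,c); (17,2,c); (17,13,c); (17,14,c); (18,5,c); (18,14,c); (18,15,c); (19,13,c); (19,14,c); (19,15,c)
step 2: rule r1; match: 0->12, 1->2, 2->5, 3->6; deleted nodes 12; deleted edges (12,1,ck); (12,2,c); (12,5,c); (12,6,c); added nodes 20, 21, 22, 23, 24, 25, 26; added edges (23,2,c); (23,20,c); (23,22,c); (24,5,c); (24,20,c); (24,21,c); (25,6,c); (25,21,c); (25,22,c); (26,20,c); (26,21,c); (26,22,c); result: nodes: 1:vx, 2:vx, 5:vx, 6:vx, 7:vx, 13:vx, 14:vx, 15:vx, 16:tri, 17:tri, 18:tri, 19:tri, 20:vx, 21:vx, 22:vx, 23:tri, 24:tri, 25:tri, 26:tri edges: (16,1,c); (16,13,c); (16,15,c); (17,2,c); (17,13,c); (17,14,c); (18,5,c); (18,14,c); (18,15,c); (19,13,c); (19,14,c); (19,15,c); (23,2,c); (23,20,c); (23,22,c); (24,5,c); (24,20,c); (24,21,c); (25,6,c); (25,21,c); (25,22,c); (26,20,c); (26,21,c); (26,22,c)
final:
nodes: 1:vx, 2:vx, 5:vx, 6:vx, 7:vx, 13:vx, 14:vx, 15:vx, 16:tri, 17:tri, 18:tri, 19:tri, 20:vx, 21:vx, 22:vx, 23:tri, 24:tri, 25:tri, 26:tri
edges: (16,1,c); (16,13,c); (16,15,c); (17,2,c); (17,13,c); (17,14,c); (18,5,c); (18,14,c); (18,15,c); (19,13,c); (19,14,c); (19,15,c); (23,2,c); (23,20,c); (23,22,c); (24,5,c); (24,20,c); (24,21,c); (25,6,c); (25,21,c); (25,22,c); (26,20,c); (26,21,c); (26,22,c)


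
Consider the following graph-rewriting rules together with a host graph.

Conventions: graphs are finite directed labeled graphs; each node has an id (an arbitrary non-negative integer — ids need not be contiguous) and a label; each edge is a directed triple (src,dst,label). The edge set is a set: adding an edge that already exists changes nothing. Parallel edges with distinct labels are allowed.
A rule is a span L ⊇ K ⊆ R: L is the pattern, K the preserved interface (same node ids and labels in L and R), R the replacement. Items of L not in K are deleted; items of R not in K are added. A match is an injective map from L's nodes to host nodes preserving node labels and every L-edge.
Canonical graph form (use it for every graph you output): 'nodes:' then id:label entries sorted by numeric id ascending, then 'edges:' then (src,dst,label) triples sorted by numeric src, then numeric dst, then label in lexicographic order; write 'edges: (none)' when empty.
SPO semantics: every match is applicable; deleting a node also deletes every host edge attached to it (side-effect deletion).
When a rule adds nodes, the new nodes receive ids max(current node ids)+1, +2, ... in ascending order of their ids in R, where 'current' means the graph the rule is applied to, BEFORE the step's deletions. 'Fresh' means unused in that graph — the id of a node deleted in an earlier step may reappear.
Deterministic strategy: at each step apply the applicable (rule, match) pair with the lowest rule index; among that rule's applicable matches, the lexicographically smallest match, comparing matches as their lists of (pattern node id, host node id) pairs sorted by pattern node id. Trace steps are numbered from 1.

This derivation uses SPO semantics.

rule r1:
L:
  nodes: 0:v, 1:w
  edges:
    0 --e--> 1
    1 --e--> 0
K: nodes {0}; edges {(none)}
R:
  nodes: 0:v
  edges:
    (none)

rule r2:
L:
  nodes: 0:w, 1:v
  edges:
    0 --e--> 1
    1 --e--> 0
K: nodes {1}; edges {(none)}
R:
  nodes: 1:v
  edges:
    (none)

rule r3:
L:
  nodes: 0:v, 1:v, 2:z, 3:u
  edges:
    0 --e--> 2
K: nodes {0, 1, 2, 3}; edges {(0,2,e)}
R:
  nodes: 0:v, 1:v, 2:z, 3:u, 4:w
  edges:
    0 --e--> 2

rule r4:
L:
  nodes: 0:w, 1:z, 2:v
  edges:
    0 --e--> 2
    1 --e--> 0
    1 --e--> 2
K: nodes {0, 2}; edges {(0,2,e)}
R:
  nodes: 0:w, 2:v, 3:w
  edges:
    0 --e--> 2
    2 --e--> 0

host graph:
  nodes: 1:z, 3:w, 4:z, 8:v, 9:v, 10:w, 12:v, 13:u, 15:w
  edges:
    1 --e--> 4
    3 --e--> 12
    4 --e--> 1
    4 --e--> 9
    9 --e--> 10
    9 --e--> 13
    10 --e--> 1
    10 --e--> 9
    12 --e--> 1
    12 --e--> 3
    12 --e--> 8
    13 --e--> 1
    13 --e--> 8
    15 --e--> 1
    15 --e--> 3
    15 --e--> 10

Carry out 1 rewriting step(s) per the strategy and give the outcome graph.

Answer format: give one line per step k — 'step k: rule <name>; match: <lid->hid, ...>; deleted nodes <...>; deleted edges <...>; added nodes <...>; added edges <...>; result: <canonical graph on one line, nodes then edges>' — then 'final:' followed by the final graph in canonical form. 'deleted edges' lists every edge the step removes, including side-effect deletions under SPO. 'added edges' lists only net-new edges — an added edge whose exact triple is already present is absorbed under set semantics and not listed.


step 1: rule r1; match: 0->9, 1->10; deleted nodes 10; deleted edges (9,10,e); (10,1,e); (10,9,e); (15,10,e); added nodes (none); added edges (none); result: nodes: 1:z, 3:w, 4:z, 8:v, 9:v, 12:v, 13:u, 15:w edges: (1,4,e); (3,12,e); (4,1,e); (4,9,e); (9,13,e); (12,1,e); (12,3,e); (12,8,e); (13,1,e); (13,8,e); (15,1,e); (15,3,e)
final:
nodes: 1:z, 3:w, 4:z, 8:v, 9:v, 12:v, 13:u, 15:w
edges: (1,4,e); (3,12,e); (4,1,e); (4,9,e); (9,13,e); (12,1,e); (12,3,e); (12,8,e); (13,1,e); (13,8,e); (15,1,e); (15,3,e)


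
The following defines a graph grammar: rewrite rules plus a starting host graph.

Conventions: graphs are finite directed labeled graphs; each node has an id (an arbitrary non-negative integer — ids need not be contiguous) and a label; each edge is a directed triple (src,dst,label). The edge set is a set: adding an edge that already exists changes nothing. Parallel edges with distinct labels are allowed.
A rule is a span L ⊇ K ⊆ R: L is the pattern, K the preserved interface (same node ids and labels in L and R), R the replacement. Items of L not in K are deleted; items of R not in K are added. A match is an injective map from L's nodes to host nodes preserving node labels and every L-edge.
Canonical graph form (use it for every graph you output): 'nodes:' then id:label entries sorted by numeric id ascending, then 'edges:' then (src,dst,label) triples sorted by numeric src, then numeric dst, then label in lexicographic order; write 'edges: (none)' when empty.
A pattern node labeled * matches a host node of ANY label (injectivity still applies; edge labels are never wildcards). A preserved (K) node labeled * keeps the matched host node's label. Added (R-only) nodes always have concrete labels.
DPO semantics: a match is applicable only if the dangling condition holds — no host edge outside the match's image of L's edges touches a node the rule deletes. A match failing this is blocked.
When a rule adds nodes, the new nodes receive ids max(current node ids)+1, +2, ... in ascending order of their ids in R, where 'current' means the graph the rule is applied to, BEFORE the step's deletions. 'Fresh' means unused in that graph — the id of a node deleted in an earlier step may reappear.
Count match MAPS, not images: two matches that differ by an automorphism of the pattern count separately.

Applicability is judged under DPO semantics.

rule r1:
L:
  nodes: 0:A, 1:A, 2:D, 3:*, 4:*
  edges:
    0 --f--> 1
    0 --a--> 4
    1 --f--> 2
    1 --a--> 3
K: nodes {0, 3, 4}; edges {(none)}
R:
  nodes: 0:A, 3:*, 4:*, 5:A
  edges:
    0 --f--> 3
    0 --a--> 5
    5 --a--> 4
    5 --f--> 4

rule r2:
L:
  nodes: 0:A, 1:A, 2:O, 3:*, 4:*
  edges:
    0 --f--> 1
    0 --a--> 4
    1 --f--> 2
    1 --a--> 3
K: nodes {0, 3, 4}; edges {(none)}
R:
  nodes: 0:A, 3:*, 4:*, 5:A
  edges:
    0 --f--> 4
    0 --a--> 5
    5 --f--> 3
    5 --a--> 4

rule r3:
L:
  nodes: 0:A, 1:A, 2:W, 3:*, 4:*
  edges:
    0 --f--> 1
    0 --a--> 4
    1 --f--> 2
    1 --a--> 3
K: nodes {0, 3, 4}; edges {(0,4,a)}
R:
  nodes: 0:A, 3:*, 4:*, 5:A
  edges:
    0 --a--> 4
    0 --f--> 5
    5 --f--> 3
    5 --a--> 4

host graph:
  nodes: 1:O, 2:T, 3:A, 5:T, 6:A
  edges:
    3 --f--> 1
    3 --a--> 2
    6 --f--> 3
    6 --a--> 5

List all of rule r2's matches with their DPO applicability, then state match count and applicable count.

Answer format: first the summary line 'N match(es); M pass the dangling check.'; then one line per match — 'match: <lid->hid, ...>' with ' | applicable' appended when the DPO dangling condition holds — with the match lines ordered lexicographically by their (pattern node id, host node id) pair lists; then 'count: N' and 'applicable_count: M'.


1 match(es); 1 pass the dangling check.
match: 0->6, 1->3, 2->1, 3->2, 4->5 | applicable
count: 1
applicable_count: 1


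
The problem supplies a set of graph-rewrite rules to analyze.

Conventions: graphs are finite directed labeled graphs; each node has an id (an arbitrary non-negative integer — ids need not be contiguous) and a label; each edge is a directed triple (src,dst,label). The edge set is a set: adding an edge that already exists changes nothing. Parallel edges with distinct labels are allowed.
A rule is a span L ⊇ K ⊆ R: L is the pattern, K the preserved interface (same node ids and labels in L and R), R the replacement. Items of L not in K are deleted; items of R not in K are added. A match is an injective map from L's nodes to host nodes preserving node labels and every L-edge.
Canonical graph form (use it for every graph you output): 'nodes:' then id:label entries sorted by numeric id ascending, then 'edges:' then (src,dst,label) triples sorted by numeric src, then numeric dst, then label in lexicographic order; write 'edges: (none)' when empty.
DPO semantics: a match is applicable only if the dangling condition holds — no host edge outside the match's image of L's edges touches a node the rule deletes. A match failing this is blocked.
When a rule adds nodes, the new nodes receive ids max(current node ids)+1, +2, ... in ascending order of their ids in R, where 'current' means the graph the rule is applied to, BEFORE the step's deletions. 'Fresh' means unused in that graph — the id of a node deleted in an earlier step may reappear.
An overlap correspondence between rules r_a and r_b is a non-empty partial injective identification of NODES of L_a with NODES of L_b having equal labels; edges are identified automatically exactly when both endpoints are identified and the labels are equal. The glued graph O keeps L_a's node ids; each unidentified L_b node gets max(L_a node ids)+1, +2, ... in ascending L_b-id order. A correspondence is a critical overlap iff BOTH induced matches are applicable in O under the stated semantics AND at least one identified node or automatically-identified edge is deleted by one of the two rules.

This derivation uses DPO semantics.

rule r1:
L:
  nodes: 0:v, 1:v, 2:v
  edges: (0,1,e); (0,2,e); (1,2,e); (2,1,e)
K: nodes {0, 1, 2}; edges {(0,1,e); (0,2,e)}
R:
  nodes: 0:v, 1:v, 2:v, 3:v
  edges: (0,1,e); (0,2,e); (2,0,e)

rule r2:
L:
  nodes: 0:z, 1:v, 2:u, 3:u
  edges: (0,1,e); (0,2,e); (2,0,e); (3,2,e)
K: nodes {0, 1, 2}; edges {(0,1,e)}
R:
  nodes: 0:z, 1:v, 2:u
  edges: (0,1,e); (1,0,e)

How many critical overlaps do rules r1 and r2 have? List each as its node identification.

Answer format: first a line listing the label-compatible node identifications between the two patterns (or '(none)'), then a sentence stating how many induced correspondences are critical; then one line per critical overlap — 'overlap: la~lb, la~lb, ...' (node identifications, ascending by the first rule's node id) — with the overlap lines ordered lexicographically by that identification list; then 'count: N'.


label-compatible node identifications between L(r1) and L(r2): 0~1, 1~1, 2~1
0 of the induced correspondences are critical overlaps of r1 and r2.
count: 0


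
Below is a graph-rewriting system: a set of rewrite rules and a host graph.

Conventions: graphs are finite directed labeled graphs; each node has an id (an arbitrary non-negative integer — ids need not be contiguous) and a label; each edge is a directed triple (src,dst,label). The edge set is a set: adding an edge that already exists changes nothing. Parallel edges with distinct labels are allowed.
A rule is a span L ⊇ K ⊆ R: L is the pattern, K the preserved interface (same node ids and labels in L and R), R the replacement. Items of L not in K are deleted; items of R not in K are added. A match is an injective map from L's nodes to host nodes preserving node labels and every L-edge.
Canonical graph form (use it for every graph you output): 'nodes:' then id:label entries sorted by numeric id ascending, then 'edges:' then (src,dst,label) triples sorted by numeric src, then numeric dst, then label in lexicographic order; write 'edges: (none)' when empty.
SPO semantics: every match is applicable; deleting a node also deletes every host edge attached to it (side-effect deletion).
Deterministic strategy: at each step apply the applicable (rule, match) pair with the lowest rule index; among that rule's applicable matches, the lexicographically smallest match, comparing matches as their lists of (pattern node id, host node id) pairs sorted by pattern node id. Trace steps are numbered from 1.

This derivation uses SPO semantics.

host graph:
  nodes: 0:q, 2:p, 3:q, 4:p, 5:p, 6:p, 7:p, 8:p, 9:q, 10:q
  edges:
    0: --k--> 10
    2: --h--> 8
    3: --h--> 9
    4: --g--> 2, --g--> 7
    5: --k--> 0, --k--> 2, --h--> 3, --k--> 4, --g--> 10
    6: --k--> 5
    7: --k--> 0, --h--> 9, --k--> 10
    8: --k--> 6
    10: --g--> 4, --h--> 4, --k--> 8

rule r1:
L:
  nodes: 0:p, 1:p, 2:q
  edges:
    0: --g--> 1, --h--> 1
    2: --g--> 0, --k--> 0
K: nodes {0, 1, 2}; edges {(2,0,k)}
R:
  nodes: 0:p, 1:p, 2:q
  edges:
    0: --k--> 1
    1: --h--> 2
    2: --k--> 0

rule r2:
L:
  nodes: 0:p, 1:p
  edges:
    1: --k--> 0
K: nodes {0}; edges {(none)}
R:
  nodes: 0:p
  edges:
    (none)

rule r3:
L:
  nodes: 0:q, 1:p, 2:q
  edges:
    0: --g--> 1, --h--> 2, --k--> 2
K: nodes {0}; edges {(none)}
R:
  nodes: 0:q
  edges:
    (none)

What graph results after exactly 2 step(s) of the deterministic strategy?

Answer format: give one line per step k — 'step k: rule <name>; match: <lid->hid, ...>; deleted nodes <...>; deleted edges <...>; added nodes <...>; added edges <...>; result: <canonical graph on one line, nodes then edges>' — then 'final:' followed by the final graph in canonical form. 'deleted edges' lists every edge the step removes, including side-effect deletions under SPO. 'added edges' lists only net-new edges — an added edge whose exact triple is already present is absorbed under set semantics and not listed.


step 1: rule r2; match: 0->2, 1->5; deleted nodes 5; deleted edges (5,0,k); (5,2,k); (5,3,h); (5,4,k); (5,10,g); (6,5,k); added nodes (none); added edges (none); result: nodes: 0:q, 2:p, 3:q, 4:p, 6:p, 7:p, 8:p, 9:q, 10:q edges: (0,10,k); (2,8,h); (3,9,h); (4,2,g); (4,7,g); (7,0,k); (7,9,h); (7,10,k); (8,6,k); (10,4,g); (10,4,h); (10,8,k)
step 2: rule r2; match: 0->6, 1->8; deleted nodes 8; deleted edges (2,8,h); (8,6,k); (10,8,k); added nodes (none); added edges (none); result: nodes: 0:q, 2:p, 3:q, 4:p, 6:p, 7:p, 9:q, 10:q edges: (0,10,k); (3,9,h); (4,2,g); (4,7,g); (7,0,k); (7,9,h); (7,10,k); (10,4,g); (10,4,h)
final:
nodes: 0:q, 2:p, 3:q, 4:p, 6:p, 7:p, 9:q, 10:q
edges: (0,10,k); (3,9,h); (4,2,g); (4,7,g); (7,0,k); (7,9,h); (7,10,k); (10,4,g); (10,4,h)


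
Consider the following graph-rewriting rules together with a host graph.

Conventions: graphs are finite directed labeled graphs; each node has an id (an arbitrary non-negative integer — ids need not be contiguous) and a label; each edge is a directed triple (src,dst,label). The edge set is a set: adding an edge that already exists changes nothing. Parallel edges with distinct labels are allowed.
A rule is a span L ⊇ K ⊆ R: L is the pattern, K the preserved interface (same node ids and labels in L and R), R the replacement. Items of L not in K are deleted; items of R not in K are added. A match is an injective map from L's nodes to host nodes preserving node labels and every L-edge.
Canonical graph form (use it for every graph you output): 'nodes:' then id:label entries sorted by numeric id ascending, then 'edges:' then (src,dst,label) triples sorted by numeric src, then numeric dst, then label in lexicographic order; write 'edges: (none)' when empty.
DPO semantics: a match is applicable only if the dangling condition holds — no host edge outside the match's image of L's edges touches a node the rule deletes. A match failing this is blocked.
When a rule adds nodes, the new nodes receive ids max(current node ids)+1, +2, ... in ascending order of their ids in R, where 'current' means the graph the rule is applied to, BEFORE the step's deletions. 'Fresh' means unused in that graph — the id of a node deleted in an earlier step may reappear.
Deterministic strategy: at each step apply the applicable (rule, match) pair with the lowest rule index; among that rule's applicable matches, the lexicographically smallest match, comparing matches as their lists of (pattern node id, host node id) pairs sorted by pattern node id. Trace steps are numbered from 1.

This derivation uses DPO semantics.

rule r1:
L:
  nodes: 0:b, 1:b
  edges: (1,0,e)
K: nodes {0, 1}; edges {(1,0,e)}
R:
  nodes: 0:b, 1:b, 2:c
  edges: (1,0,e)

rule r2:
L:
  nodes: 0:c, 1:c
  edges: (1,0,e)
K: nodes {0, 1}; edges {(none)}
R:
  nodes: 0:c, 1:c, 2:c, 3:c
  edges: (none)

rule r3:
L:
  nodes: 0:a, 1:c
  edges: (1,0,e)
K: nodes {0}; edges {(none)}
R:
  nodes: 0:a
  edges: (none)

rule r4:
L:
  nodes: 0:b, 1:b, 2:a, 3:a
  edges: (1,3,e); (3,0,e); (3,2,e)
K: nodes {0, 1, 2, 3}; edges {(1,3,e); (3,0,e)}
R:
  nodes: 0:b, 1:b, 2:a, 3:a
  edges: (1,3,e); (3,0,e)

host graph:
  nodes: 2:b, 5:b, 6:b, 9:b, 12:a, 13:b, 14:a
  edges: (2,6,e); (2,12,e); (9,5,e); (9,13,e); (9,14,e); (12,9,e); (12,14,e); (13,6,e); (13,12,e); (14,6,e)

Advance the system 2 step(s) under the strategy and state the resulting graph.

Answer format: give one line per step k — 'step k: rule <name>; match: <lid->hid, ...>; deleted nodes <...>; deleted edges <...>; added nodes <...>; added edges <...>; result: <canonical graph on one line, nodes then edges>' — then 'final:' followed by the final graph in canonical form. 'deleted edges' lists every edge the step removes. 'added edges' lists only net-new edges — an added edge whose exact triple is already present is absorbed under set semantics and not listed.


step 1: rule r1; match: 0->5, 1->9; deleted nodes (none); deleted edges (none); added nodes 15; added edges (none); result: nodes: 2:b, 5:b, 6:b, 9:b, 12:a, 13:b, 14:a, 15:c edges: (2,6,e); (2,12,e); (9,5,e); (9,13,e); (9,14,e); (12,9,e); (12,14,e); (13,6,e); (13,12,e); (14,6,e)
step 2: rule r1; match: 0->5, 1->9; deleted nodes (none); deleted edges (none); added nodes 16; added edges (none); result: nodes: 2:b, 5:b, 6:b, 9:b, 12:a, 13:b, 14:a, 15:c, 16:c edges: (2,6,e); (2,12,e); (9,5,e); (9,13,e); (9,14,e); (12,9,e); (12,14,e); (13,6,e); (13,12,e); (14,6,e)
final:
nodes: 2:b, 5:b, 6:b, 9:b, 12:a, 13:b, 14:a, 15:c, 16:c
edges: (2,6,e); (2,12,e); (9,5,e); (9,13,e); (9,14,e); (12,9,e); (12,14,e); (13,6,e); (13,12,e); (14,6,e)


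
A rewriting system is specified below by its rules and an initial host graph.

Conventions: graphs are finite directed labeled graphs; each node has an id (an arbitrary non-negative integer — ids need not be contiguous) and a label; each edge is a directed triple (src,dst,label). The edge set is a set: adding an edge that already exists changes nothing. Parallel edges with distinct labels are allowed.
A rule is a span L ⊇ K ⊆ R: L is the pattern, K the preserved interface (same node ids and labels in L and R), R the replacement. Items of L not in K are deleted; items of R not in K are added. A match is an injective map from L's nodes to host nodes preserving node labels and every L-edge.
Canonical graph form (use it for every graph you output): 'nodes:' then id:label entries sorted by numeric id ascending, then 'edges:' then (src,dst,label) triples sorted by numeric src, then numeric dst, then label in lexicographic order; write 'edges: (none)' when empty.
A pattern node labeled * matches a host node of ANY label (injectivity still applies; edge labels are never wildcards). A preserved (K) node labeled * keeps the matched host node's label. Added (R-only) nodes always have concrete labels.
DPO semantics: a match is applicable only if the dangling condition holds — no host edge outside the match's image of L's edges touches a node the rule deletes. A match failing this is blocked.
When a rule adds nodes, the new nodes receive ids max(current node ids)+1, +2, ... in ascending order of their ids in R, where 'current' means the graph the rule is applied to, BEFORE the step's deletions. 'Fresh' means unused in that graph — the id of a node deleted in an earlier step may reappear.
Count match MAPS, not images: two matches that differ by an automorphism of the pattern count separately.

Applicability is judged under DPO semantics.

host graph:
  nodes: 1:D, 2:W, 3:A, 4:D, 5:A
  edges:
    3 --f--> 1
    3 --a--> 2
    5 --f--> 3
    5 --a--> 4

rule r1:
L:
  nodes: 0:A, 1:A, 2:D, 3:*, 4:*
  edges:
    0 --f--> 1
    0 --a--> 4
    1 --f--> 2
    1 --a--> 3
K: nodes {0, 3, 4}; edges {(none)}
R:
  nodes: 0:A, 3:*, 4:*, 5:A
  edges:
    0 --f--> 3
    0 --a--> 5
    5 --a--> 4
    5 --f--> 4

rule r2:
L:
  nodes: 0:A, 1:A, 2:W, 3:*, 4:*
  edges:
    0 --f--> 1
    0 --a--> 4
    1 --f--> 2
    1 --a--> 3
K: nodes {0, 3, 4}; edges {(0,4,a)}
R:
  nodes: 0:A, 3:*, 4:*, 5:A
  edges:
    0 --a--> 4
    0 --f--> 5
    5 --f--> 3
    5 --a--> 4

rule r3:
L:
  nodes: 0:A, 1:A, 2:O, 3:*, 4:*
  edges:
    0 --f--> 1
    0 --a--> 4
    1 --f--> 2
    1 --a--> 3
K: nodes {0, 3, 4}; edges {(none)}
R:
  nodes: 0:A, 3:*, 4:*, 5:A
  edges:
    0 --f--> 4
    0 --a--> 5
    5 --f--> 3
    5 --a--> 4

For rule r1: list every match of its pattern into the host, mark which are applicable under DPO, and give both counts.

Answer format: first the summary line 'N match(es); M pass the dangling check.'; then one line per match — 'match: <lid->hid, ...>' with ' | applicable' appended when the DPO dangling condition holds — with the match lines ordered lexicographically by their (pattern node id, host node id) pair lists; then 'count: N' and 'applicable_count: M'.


1 match(es); 1 pass the dangling check.
match: 0->5, 1->3, 2->1, 3->2, 4->4 | applicable
count: 1
applicable_count: 1


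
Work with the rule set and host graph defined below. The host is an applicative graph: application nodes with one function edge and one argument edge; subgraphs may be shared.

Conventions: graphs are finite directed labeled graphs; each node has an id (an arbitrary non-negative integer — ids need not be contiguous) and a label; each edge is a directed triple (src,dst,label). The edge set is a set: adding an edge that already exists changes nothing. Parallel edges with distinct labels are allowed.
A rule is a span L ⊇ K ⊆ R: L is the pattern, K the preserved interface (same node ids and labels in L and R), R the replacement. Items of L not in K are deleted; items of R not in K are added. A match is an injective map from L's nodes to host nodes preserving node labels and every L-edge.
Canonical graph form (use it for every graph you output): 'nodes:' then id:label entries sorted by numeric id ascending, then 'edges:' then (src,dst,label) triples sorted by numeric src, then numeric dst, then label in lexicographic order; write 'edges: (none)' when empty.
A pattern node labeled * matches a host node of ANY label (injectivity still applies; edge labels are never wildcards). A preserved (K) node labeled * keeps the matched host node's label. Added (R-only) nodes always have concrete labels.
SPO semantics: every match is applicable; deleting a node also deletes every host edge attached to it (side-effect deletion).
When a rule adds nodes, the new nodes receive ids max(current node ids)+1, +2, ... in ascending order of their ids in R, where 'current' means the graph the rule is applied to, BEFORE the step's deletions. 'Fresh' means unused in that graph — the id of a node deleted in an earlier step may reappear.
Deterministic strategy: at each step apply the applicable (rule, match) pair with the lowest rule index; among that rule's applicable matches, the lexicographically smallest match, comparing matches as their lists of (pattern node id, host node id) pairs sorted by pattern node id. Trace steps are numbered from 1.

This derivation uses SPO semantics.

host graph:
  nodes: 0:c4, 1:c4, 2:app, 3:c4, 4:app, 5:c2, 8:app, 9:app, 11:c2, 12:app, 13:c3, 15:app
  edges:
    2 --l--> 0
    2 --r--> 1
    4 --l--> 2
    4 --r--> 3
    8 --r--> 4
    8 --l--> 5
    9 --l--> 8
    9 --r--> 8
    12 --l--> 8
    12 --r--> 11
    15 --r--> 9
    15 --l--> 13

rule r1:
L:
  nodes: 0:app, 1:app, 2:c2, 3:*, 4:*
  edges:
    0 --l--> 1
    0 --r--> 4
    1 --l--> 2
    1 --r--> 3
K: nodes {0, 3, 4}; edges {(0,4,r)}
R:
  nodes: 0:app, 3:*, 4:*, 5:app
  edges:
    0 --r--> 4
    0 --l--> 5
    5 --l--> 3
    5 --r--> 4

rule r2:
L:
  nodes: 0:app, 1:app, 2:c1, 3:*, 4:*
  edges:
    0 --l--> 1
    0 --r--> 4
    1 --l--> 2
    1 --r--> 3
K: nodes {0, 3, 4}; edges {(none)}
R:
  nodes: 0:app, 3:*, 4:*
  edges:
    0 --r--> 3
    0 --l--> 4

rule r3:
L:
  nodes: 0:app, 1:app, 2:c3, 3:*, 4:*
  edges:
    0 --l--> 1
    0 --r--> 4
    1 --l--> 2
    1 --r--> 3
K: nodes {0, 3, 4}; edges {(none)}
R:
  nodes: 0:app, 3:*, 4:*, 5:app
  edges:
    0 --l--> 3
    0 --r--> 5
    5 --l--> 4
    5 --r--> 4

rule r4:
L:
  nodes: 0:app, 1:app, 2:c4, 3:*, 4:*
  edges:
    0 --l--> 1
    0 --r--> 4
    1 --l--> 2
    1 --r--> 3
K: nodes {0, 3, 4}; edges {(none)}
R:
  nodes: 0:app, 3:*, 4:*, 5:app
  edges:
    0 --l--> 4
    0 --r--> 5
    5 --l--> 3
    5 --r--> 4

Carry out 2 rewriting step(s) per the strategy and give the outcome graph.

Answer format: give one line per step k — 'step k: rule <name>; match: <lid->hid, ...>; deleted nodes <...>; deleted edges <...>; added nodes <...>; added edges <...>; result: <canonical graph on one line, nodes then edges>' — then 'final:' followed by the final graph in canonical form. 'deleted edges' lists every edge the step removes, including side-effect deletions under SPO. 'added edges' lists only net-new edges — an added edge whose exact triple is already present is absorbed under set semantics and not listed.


step 1: rule r1; match: 0->12, 1->8, 2->5, 3->4, 4->11; deleted nodes 5, 8; deleted edges (8,4,r); (8,5,l); (9,8,l); (9,8,r); (12,8,l); added nodes 16; added edges (12,16,l); (16,4,l); (16,11,r); result: nodes: 0:c4, 1:c4, 2:app, 3:c4, 4:app, 9:app, 11:c2, 12:app, 13:c3, 15:app, 16:app edges: (2,0,l); (2,1,r); (4,2,l); (4,3,r); (12,11,r); (12,16,l); (15,9,r); (15,13,l); (16,4,l); (16,11,r)
step 2: rule r4; match: 0->4, 1->2, 2->0, 3->1, 4->3; deleted nodes 0, 2; deleted edges (2,0,l); (2,1,r); (4,2,l); (4,3,r); added nodes 17; added edges (4,3,l); (4,17,r); (17,1,l); (17,3,r); result: nodes: 1:c4, 3:c4, 4:app, 9:app, 11:c2, 12:app, 13:c3, 15:app, 16:app, 17:app edges: (4,3,l); (4,17,r); (12,11,r); (12,16,l); (15,9,r); (15,13,l); (16,4,l); (16,11,r); (17,1,l); (17,3,r)
final:
nodes: 1:c4, 3:c4, 4:app, 9:app, 11:c2, 12:app, 13:c3, 15:app, 16:app, 17:app
edges: (4,3,l); (4,17,r); (12,11,r); (12,16,l); (15,9,r); (15,13,l); (16,4,l); (16,11,r); (17,1,l); (17,3,r)


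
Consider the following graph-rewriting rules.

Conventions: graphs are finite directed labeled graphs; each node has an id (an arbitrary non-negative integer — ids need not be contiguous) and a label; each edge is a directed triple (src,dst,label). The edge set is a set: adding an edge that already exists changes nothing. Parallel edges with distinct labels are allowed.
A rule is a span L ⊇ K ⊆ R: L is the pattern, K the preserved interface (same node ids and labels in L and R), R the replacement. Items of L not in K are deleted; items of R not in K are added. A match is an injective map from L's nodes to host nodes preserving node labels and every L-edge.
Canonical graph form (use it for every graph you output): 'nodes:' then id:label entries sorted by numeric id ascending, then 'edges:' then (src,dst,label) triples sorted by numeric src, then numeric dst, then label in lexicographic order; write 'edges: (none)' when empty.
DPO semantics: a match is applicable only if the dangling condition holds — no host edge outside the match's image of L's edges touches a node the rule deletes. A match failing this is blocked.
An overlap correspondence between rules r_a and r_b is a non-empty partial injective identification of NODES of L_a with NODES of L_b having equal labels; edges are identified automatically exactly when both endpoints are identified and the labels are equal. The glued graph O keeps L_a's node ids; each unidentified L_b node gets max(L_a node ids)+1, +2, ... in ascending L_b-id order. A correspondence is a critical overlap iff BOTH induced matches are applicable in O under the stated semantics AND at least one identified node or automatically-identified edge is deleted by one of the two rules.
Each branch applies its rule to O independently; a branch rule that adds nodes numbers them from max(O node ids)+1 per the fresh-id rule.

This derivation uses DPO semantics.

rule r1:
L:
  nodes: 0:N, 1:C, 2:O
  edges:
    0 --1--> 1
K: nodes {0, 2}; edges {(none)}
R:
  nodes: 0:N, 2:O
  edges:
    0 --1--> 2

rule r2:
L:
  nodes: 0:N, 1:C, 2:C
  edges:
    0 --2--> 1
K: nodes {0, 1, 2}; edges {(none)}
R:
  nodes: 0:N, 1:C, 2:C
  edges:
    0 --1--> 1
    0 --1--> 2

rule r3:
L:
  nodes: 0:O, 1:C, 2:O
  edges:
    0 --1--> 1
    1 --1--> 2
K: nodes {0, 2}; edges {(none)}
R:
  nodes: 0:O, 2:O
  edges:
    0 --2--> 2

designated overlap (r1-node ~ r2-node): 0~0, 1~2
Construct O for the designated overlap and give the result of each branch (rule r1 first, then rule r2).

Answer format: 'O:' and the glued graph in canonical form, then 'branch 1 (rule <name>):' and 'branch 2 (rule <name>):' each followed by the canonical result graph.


O:
nodes: 0:N, 1:C, 2:O, 3:C
edges: (0,1,1); (0,3,2)
branch 1 (rule r1):
nodes: 0:N, 2:O, 3:C
edges: (0,2,1); (0,3,2)
branch 2 (rule r2):
nodes: 0:N, 1:C, 2:O, 3:C
edges: (0,1,1); (0,3,1)


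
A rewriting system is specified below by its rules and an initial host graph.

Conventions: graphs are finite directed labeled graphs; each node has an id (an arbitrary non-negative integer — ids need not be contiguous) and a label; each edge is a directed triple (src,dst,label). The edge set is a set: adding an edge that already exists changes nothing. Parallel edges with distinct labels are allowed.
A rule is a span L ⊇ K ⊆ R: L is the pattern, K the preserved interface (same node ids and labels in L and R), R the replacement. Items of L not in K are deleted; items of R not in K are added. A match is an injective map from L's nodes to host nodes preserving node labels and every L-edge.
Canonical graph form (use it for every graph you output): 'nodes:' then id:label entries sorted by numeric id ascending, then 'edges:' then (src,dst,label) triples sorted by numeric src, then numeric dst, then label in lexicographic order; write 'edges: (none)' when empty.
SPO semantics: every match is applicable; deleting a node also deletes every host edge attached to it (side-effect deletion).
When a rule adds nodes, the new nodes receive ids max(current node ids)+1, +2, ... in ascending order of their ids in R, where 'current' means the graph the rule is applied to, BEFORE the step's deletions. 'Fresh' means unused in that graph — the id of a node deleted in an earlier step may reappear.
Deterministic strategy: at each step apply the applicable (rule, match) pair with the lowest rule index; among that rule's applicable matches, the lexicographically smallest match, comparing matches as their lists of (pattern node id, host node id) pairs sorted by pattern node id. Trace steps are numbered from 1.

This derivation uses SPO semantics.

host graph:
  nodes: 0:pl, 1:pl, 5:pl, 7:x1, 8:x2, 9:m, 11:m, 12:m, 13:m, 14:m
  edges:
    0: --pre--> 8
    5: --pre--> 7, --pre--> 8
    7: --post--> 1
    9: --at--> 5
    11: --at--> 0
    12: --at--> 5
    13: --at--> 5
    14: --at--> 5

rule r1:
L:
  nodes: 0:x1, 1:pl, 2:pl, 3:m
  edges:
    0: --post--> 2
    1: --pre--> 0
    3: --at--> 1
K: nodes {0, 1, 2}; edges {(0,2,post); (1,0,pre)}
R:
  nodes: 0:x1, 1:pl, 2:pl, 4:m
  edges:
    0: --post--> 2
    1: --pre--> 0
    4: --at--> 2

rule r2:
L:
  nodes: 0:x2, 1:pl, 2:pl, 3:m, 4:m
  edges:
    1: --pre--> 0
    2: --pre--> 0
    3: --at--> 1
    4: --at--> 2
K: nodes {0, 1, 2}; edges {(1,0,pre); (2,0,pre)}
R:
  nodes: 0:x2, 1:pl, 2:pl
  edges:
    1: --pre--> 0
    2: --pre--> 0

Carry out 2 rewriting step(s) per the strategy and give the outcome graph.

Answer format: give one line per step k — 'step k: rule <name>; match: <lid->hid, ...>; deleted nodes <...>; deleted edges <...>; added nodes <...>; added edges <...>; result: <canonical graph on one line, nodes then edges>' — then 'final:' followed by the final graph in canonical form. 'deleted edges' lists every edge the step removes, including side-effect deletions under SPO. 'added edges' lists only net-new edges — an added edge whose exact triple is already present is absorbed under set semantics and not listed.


step 1: rule r1; match: 0->7, 1->5, 2->1, 3->9; deleted nodes 9; deleted edges (9,5,at); added nodes 15; added edges (15,1,at); result: nodes: 0:pl, 1:pl, 5:pl, 7:x1, 8:x2, 11:m, 12:m, 13:m, 14:m, 15:m edges: (0,8,pre); (5,7,pre); (5,8,pre); (7,1,post); (11,0,at); (12,5,at); (13,5,at); (14,5,at); (15,1,at)
step 2: rule r1; match: 0->7, 1->5, 2->1, 3->12; deleted nodes 12; deleted edges (12,5,at); added nodes 16; added edges (16,1,at); result: nodes: 0:pl, 1:pl, 5:pl, 7:x1, 8:x2, 11:m, 13:m, 14:m, 15:m, 16:m edges: (0,8,pre); (5,7,pre); (5,8,pre); (7,1,post); (11,0,at); (13,5,at); (14,5,at); (15,1,at); (16,1,at)
final:
nodes: 0:pl, 1:pl, 5:pl, 7:x1, 8:x2, 11:m, 13:m, 14:m, 15:m, 16:m
edges: (0,8,pre); (5,7,pre); (5,8,pre); (7,1,post); (11,0,at); (13,5,at); (14,5,at); (15,1,at); (16,1,at)


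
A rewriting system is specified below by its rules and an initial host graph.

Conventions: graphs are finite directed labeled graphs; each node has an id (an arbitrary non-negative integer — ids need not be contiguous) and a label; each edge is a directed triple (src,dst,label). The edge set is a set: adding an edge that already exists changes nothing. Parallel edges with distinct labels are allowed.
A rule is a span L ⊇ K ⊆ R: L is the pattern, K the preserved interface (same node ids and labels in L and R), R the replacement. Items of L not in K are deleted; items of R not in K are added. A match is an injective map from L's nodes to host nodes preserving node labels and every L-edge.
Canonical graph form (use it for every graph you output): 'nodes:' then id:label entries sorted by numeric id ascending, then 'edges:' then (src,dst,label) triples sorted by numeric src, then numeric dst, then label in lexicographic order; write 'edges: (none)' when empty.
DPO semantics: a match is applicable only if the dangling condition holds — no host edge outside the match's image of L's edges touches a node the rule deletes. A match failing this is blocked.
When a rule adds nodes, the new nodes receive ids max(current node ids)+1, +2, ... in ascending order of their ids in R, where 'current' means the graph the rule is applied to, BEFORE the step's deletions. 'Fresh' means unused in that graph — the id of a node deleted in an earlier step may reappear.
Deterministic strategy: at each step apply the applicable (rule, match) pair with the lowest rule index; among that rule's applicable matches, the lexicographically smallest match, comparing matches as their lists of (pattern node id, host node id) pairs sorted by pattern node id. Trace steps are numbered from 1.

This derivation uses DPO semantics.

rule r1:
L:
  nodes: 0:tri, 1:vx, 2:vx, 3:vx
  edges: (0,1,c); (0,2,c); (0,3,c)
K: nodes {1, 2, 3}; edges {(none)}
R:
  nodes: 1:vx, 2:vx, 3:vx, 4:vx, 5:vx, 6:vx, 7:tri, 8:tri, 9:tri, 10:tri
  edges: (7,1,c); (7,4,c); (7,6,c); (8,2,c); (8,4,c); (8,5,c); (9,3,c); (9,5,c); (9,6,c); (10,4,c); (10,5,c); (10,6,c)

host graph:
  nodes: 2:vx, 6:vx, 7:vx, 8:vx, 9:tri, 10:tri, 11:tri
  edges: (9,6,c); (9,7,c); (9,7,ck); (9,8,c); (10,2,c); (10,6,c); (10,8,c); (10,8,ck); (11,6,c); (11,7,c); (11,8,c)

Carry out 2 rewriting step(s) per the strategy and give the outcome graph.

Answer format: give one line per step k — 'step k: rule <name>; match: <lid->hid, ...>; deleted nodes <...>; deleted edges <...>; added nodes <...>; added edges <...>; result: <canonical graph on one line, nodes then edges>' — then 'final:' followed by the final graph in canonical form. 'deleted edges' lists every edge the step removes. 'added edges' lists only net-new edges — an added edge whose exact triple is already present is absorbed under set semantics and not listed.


step 1: rule r1; match: 0->11, 1->6, 2->7, 3->8; deleted nodes 11; deleted edges (11,6,c); (11,7,c); (11,8,c); added nodes 12, 13, 14, 15, 16, 17, 18; added edges (15,6,c); (15,12,c); (15,14,c); (16,7,c); (16,12,c); (16,13,c); (17,8,c); (17,13,c); (17,14,c); (18,12,c); (18,13,c); (18,14,c); result: nodes: 2:vx, 6:vx, 7:vx, 8:vx, 9:tri, 10:tri, 12:vx, 13:vx, 14:vx, 15:tri, 16:tri, 17:tri, 18:tri edges: (9,6,c); (9,7,c); (9,7,ck); (9,8,c); (10,2,c); (10,6,c); (10,8,c); (10,8,ck); (15,6,c); (15,12,c); (15,14,c); (16,7,c); (16,12,c); (16,13,c); (17,8,c); (17,13,c); (17,14,c); (18,12,c); (18,13,c); (18,14,c)
step 2: rule r1; match: 0->15, 1->6, 2->12, 3->14; deleted nodes 15; deleted edges (15,6,c); (15,12,c); (15,14,c); added nodes 19, 20, 21, 22, 23, 24, 25; added edges (22,6,c); (22,19,c); (22,21,c); (23,12,c); (23,19,c); (23,20,c); (24,14,c); (24,20,c); (24,21,c); (25,19,c); (25,20,c); (25,21,c); result: nodes: 2:vx, 6:vx, 7:vx, 8:vx, 9:tri, 10:tri, 12:vx, 13:vx, 14:vx, 16:tri, 17:tri, 18:tri, 19:vx, 20:vx, 21:vx, 22:tri, 23:tri, 24:tri, 25:tri edges: (9,6,c); (9,7,c); (9,7,ck); (9,8,c); (10,2,c); (10,6,c); (10,8,c); (10,8,ck); (16,7,c); (16,12,c); (16,13,c); (17,8,c); (17,13,c); (17,14,c); (18,12,c); (18,13,c); (18,14,c); (22,6,c); (22,19,c); (22,21,c); (23,12,c); (23,19,c); (23,20,c); (24,14,c); (24,20,c); (24,21,c); (25,19,c); (25,20,c); (25,21,c)
final:
nodes: 2:vx, 6:vx, 7:vx, 8:vx, 9:tri, 10:tri, 12:vx, 13:vx, 14:vx, 16:tri, 17:tri, 18:tri, 19:vx, 20:vx, 21:vx, 22:tri, 23:tri, 24:tri, 25:tri
edges: (9,6,c); (9,7,c); (9,7,ck); (9,8,c); (10,2,c); (10,6,c); (10,8,c); (10,8,ck); (16,7,c); (16,12,c); (16,13,c); (17,8,c); (17,13,c); (17,14,c); (18,12,c); (18,13,c); (18,14,c); (22,6,c); (22,19,c); (22,21,c); (23,12,c); (23,19,c); (23,20,c); (24,14,c); (24,20,c); (24,21,c); (25,19,c); (25,20,c); (25,21,c)
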